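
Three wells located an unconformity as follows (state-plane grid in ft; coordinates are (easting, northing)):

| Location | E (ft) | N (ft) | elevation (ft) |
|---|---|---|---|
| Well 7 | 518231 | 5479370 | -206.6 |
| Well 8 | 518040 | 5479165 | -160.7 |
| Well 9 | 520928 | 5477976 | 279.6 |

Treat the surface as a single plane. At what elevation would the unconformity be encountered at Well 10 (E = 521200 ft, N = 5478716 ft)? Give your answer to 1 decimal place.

95.7 ft

Let the plane be z = a·E + b·N + c.
Well 8−Well 7: −191a − 205b = 45.9;  Well 9−Well 7: 2697a − 1394b = 486.2.
Solving gives a = 0.043565744, b = −0.264492962.
Then c = -206.6 − a·518231 − b·5479370 = 1426471.08.
At (521200, 5478716): z = 22706.5 − 1449081.8 + 1426471.08 = 95.7 ft.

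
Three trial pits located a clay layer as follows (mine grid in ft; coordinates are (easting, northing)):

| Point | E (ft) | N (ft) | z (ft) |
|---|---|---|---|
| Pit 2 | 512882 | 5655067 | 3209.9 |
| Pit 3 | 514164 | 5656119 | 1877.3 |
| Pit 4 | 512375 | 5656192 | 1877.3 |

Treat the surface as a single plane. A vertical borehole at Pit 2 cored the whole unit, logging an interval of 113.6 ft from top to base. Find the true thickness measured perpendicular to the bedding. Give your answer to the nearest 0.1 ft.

Let the plane be z = a·E + b·N + c.
Pit 3−Pit 2: 1282a + 1052b = −1332.6;  Pit 4−Pit 2: −507a + 1125b = −1332.6.
Solving gives a = −0.04924, b = −1.20672.
|∇z| = √(a²+b²) = 1.20773, so dip δ = arctan(1.20773) = 50.38°.
True thickness = vertical thickness × cos δ = 113.6 × cos 50.38° = 72.4 ft.

72.4 ft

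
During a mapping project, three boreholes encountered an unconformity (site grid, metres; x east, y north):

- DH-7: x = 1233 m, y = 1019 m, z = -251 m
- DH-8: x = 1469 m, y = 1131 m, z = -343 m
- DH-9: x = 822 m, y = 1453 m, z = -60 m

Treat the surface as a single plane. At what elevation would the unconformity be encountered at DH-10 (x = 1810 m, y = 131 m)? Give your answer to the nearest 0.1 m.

-532.8 m

Let the plane be z = a·x + b·y + c.
DH-8−DH-7: 236a + 112b = −92;  DH-9−DH-7: −411a + 434b = 191.
Solving gives a = −0.413052, b = 0.048930.
Then c = -251 − a·1233 − b·1019 = 208.43.
At (1810, 131): z = −747.6 + 6.4 + 208.43 = -532.8 m.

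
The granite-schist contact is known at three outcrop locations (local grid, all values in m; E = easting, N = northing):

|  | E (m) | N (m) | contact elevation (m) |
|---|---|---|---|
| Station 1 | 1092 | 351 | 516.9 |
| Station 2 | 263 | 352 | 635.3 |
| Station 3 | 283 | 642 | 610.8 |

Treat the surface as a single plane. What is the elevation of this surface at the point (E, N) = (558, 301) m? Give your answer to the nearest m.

Let the plane be z = a·E + b·N + c.
Station 2−Station 1: −829a + 1b = 118.4;  Station 3−Station 1: −809a + 291b = 93.9.
Solving gives a = −0.14291, b = −0.07463.
Then c = 516.9 − a·1092 − b·351 = 699.15.
At (558, 301): z = −79.7 − 22.5 + 699.15 = 596.9 m.

597 m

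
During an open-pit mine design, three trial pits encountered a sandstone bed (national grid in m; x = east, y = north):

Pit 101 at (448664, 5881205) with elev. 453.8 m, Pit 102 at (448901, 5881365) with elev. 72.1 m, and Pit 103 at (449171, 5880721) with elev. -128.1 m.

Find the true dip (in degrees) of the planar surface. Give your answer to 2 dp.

Two edge vectors: Pit 101→Pit 102 = (237, 160, -381.7), Pit 101→Pit 103 = (507, -484, -581.9).
Normal n = (Pit 101→Pit 102) × (Pit 101→Pit 103) = (-277846.8, -55611.6, -195828).
So ∂z/∂x = −n_x/n_z = −1.41883 and ∂z/∂y = −n_y/n_z = −0.28398.
Gradient magnitude |∇z| = √(a² + b²) = √(2.01308 + 0.08065) = 1.44697.
True dip = arctan(1.44697) = 55.35°, dipping toward ENE (azimuth ≈ 079°).

55.35°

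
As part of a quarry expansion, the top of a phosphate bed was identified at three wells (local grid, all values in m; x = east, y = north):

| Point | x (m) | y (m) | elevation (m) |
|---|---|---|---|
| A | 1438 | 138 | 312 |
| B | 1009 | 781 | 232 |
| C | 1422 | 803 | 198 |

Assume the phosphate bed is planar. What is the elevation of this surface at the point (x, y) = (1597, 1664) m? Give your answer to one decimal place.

36.1 m

Two edge vectors: A→B = (-429, 643, -80), A→C = (-16, 665, -114).
Normal n = (A→B) × (A→C) = (-20102, -47626, -274997).
So ∂z/∂x = −n_x/n_z = −0.073099 and ∂z/∂y = −n_y/n_z = −0.173187.
Intercept c from A: 312 + 105.12 + 23.90 = 441.02.
At (1597, 1664): z = −116.7 − 288.2 + 441.02 = 36.1 m.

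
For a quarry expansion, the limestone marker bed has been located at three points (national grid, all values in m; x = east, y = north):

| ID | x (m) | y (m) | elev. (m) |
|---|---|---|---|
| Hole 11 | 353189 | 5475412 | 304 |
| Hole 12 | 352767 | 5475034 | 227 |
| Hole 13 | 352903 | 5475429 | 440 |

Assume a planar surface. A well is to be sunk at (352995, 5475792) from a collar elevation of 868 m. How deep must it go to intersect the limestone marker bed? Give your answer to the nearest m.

218 m

Let the plane be z = a·x + b·y + c.
Hole 12−Hole 11: −422a − 378b = −77;  Hole 13−Hole 11: −286a + 17b = 136.
Solving gives a = −0.43457782, b = 0.68886730.
Then c = 304 − a·353189 − b·5475412 = −3618040.17.
At (352995, 5475792): z_contact = −153403.8 + 3772094.0 − 3618040.17 = 650.1 m.
Depth below ground = 868 − 650.1 = 218 m.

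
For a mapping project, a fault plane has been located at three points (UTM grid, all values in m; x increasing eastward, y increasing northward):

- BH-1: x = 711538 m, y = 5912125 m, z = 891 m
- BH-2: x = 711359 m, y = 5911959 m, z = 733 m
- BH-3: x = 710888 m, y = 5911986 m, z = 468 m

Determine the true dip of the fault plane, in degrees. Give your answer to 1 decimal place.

33.7°

Let the plane be z = a·x + b·y + c.
BH-2−BH-1: −179a − 166b = −158;  BH-3−BH-1: −650a − 139b = −423.
Solving gives a = 0.58126, b = 0.32502.
Gradient magnitude |∇z| = √(a² + b²) = √(0.33787 + 0.10564) = 0.66596.
True dip = arctan(0.66596) = 33.7°, dipping toward WSW (azimuth ≈ 241°).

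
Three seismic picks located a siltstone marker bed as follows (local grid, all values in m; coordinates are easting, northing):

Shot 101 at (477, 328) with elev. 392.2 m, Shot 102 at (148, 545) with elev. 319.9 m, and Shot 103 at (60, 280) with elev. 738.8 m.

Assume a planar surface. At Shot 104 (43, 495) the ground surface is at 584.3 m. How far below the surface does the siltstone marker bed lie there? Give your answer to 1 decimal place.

125.7 m

Let the plane be z = a·easting + b·northing + c.
Shot 102−Shot 101: −329a + 217b = −72.3;  Shot 103−Shot 101: −417a − 48b = 346.6.
Solving gives a = −0.67502, b = −1.35660.
Then c = 392.2 − a·477 − b·328 = 1159.15.
At (43, 495): z_contact = −29.03 − 671.52 + 1159.15 = 458.61 m.
Depth below ground = 584.3 − 458.61 = 125.7 m.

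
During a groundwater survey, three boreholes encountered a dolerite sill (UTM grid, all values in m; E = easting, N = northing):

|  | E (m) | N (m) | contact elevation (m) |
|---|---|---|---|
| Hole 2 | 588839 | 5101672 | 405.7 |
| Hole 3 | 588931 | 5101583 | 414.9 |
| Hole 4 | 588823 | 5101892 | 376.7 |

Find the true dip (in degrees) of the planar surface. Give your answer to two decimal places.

7.81°

Let the plane be z = a·E + b·N + c.
Hole 3−Hole 2: 92a − 89b = 9.2;  Hole 4−Hole 2: −16a + 220b = −29.
Solving gives a = −0.02960, b = −0.13397.
Gradient magnitude |∇z| = √(a² + b²) = √(0.00088 + 0.01795) = 0.13720.
True dip = arctan(0.13720) = 7.81°, dipping toward NNE (azimuth ≈ 012°).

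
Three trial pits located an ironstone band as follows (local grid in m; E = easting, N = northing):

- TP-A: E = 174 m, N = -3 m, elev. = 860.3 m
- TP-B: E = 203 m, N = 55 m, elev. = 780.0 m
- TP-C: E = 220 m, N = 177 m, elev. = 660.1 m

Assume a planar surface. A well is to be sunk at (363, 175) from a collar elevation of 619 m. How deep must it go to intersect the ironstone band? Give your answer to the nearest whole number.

Two edge vectors: TP-A→TP-B = (29, 58, -80.3), TP-A→TP-C = (46, 180, -200.2).
Normal n = (TP-A→TP-B) × (TP-A→TP-C) = (2842.4, 2112, 2552).
So ∂z/∂E = −n_x/n_z = −1.11379 and ∂z/∂N = −n_y/n_z = −0.82759.
Intercept c from TP-A: 860.3 + 193.80 − 2.48 = 1051.62.
At (363, 175): z_contact = −404.3 − 144.8 + 1051.62 = 502.5 m.
Depth below ground = 619 − 502.5 = 117 m.

117 m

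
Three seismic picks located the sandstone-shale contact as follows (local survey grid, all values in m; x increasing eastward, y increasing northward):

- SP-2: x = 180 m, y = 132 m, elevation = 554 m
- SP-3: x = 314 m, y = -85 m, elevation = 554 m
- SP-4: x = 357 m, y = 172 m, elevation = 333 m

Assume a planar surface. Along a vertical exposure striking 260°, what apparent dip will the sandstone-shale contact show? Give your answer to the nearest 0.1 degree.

50.1°

Let the plane be z = a·x + b·y + c.
SP-3−SP-2: 134a − 217b = 0;  SP-4−SP-2: 177a + 40b = −221.
Solving gives a = −1.09568, b = −0.67660.
Unit vector along 260° is (sin 260°, cos 260°) = (-0.9848, -0.1736).
Slope in that direction = a·(-0.9848) + b·(-0.1736) = 1.19653.
Apparent dip = arctan|1.19653| = 50.1° (true dip is 52.2°, so apparent ≤ true as expected).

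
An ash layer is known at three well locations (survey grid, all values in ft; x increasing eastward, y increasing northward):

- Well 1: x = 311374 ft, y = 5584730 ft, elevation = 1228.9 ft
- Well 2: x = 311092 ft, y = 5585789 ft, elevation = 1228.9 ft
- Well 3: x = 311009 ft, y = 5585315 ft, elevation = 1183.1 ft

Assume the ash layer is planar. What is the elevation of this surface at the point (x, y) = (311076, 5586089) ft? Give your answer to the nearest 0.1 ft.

Two edge vectors: Well 1→Well 2 = (-282, 1059, 0), Well 1→Well 3 = (-365, 585, -45.8).
Normal n = (Well 1→Well 2) × (Well 1→Well 3) = (-48502.2, -12915.6, 221565).
So ∂z/∂x = −n_x/n_z = 0.218907318 and ∂z/∂y = −n_y/n_z = 0.058292600.
Intercept c from Well 1: 1228.9 − 68162.05 − 325548.43 = −392481.58.
At (311076, 5586089): z = 68096.8 + 325627.7 − 392481.58 = 1242.9 ft.

1242.9 ft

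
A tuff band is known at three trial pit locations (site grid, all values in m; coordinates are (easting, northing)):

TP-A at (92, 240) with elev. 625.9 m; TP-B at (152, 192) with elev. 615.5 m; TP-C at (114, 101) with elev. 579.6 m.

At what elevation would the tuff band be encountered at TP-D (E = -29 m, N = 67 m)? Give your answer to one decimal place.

Two edge vectors: TP-A→TP-B = (60, -48, -10.4), TP-A→TP-C = (22, -139, -46.3).
Normal n = (TP-A→TP-B) × (TP-A→TP-C) = (776.8, 2549.2, -7284).
So ∂z/∂E = −n_x/n_z = 0.10664 and ∂z/∂N = −n_y/n_z = 0.34997.
Intercept c from TP-A: 625.9 − 9.81 − 83.99 = 532.10.
At (-29, 67): z = −3.1 + 23.4 + 532.10 = 552.5 m.

552.5 m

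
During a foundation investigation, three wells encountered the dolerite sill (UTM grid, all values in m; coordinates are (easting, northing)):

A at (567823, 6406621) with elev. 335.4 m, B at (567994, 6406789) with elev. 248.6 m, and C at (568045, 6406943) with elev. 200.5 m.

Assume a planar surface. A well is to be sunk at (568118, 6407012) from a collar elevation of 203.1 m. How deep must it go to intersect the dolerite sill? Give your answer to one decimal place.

39.1 m

Two edge vectors: A→B = (171, 168, -86.8), A→C = (222, 322, -134.9).
Normal n = (A→B) × (A→C) = (5286.4, 3798.3, 17766).
So ∂z/∂E = −n_x/n_z = −0.297557132 and ∂z/∂N = −n_y/n_z = −0.213796015.
Intercept c from A: 335.4 + 168959.78 + 1369710.04 = 1539005.22.
At (568118, 6407012): z_contact = −169047.56 − 1369793.63 + 1539005.22 = 164.03 m.
Depth below ground = 203.1 − 164.03 = 39.1 m.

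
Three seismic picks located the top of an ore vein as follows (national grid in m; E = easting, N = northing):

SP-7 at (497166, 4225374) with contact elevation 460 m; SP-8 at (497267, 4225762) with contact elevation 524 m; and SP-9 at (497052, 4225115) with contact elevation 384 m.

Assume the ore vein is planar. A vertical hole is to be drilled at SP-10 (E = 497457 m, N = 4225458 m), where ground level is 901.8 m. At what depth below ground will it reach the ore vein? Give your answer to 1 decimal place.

Two edge vectors: SP-7→SP-8 = (101, 388, 64), SP-7→SP-9 = (-114, -259, -76).
Normal n = (SP-7→SP-8) × (SP-7→SP-9) = (-12912, 380, 18073).
So ∂z/∂E = −n_x/n_z = 0.714435899 and ∂z/∂N = −n_y/n_z = −0.021025840.
Intercept c from SP-7: 460 − 355193.24 + 88842.04 = −265891.20.
At (497457, 4225458): z_contact = 355401.14 − 88843.80 − 265891.20 = 666.13 m.
Depth below ground = 901.8 − 666.13 = 235.7 m.

235.7 m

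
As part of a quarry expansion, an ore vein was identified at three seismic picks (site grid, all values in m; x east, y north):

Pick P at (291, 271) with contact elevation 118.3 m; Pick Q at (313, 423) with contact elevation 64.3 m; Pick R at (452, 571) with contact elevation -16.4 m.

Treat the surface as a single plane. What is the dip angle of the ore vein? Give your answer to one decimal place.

Let the plane be z = a·x + b·y + c.
Pick Q−Pick P: 22a + 152b = −54;  Pick R−Pick P: 161a + 300b = −134.7.
Solving gives a = −0.23917, b = −0.32065.
Gradient magnitude |∇z| = √(a² + b²) = √(0.05720 + 0.10281) = 0.40002.
True dip = arctan(0.40002) = 21.8°, dipping toward NE (azimuth ≈ 037°).

21.8°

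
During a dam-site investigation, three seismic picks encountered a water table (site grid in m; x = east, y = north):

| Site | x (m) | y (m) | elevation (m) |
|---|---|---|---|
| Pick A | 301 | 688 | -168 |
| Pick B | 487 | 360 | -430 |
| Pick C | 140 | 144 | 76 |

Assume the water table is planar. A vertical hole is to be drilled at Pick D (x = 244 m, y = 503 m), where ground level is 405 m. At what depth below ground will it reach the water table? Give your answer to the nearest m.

487 m

Two edge vectors: Pick A→Pick B = (186, -328, -262), Pick A→Pick C = (-161, -544, 244).
Normal n = (Pick A→Pick B) × (Pick A→Pick C) = (-222560, -3202, -153992).
So ∂z/∂x = −n_x/n_z = −1.44527 and ∂z/∂y = −n_y/n_z = −0.02079.
Intercept c from Pick A: -168 + 435.03 + 14.31 = 281.33.
At (244, 503): z_contact = −352.6 − 10.5 + 281.33 = -81.8 m.
Depth below ground = 405 − (-81.8) = 487 m.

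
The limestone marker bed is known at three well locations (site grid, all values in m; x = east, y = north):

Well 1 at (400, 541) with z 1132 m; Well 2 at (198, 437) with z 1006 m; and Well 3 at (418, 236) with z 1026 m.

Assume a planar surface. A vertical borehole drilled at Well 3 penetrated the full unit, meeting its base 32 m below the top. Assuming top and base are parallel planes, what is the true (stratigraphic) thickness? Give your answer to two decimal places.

Let the plane be z = a·x + b·y + c.
Well 2−Well 1: −202a − 104b = −126;  Well 3−Well 1: 18a − 305b = −106.
Solving gives a = 0.43171, b = 0.37302.
|∇z| = √(a²+b²) = 0.57054, so dip δ = arctan(0.57054) = 29.71°.
True thickness = vertical thickness × cos δ = 32 × cos 29.71° = 27.79 m.

27.79 m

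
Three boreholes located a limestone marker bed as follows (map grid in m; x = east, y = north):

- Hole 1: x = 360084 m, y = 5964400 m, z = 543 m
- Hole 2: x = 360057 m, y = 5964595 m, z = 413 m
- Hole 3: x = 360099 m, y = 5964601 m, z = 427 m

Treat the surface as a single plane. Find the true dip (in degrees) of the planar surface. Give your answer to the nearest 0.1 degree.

Let the plane be z = a·x + b·y + c.
Hole 2−Hole 1: −27a + 195b = −130;  Hole 3−Hole 1: 15a + 201b = −116.
Solving gives a = 0.42026, b = −0.60848.
Gradient magnitude |∇z| = √(a² + b²) = √(0.17662 + 0.37024) = 0.73950.
True dip = arctan(0.73950) = 36.5°, dipping toward NW (azimuth ≈ 325°).

36.5°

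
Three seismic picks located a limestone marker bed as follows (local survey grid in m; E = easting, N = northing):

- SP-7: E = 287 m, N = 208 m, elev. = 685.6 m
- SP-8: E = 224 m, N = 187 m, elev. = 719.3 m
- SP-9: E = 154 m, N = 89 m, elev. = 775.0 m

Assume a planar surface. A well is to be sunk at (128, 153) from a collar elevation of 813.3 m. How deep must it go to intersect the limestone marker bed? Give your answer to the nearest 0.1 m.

Two edge vectors: SP-7→SP-8 = (-63, -21, 33.7), SP-7→SP-9 = (-133, -119, 89.4).
Normal n = (SP-7→SP-8) × (SP-7→SP-9) = (2132.9, 1150.1, 4704).
So ∂z/∂E = −n_x/n_z = −0.45342 and ∂z/∂N = −n_y/n_z = −0.24449.
Intercept c from SP-7: 685.6 + 130.13 + 50.85 = 866.59.
At (128, 153): z_contact = −58.04 − 37.41 + 866.59 = 771.14 m.
Depth below ground = 813.3 − 771.14 = 42.2 m.

42.2 m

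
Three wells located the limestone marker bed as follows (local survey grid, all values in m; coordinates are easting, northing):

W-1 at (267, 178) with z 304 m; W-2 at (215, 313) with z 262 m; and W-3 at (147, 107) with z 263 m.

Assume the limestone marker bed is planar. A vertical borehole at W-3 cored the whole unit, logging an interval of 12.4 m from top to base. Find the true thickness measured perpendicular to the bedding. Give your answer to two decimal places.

11.30 m

Let the plane be z = a·easting + b·northing + c.
W-2−W-1: −52a + 135b = −42;  W-3−W-1: −120a − 71b = −41.
Solving gives a = 0.42816, b = −0.14619.
|∇z| = √(a²+b²) = 0.45243, so dip δ = arctan(0.45243) = 24.34°.
True thickness = vertical thickness × cos δ = 12.4 × cos 24.34° = 11.30 m.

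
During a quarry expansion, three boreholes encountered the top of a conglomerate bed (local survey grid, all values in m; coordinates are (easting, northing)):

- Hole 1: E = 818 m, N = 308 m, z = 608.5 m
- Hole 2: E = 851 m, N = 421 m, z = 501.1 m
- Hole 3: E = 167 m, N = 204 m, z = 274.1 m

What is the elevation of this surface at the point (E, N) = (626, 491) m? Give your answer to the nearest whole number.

Two edge vectors: Hole 1→Hole 2 = (33, 113, -107.4), Hole 1→Hole 3 = (-651, -104, -334.4).
Normal n = (Hole 1→Hole 2) × (Hole 1→Hole 3) = (-48956.8, 80952.6, 70131).
So ∂z/∂E = −n_x/n_z = 0.69808 and ∂z/∂N = −n_y/n_z = −1.15431.
Intercept c from Hole 1: 608.5 − 571.03 + 355.53 = 393.00.
At (626, 491): z = 437.0 − 566.8 + 393.00 = 263.2 m.

263 m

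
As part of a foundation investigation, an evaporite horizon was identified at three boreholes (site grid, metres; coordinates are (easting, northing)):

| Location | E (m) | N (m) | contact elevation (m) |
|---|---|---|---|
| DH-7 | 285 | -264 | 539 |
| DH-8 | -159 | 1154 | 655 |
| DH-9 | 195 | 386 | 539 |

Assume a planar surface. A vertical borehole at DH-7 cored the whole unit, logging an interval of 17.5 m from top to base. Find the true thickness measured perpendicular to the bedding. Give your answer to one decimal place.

Two edge vectors: DH-7→DH-8 = (-444, 1418, 116), DH-7→DH-9 = (-90, 650, 0).
Normal n = (DH-7→DH-8) × (DH-7→DH-9) = (-75400, -10440, -160980).
So ∂z/∂E = −n_x/n_z = −0.46838 and ∂z/∂N = −n_y/n_z = −0.06485.
|∇z| = √(a²+b²) = 0.47285, so dip δ = arctan(0.47285) = 25.31°.
True thickness = vertical thickness × cos δ = 17.5 × cos 25.31° = 15.8 m.

15.8 m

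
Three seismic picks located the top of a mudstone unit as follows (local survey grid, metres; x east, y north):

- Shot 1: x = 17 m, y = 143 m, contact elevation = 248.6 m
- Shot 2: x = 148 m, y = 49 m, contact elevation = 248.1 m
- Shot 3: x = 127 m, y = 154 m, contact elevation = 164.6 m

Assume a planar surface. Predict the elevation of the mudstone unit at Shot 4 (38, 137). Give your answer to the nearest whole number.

240 m

Let the plane be z = a·x + b·y + c.
Shot 2−Shot 1: 131a − 94b = −0.5;  Shot 3−Shot 1: 110a + 11b = −84.
Solving gives a = −0.67070, b = −0.92938.
Then c = 248.6 − a·17 − b·143 = 392.90.
At (38, 137): z = −25.5 − 127.3 + 392.90 = 240.1 m.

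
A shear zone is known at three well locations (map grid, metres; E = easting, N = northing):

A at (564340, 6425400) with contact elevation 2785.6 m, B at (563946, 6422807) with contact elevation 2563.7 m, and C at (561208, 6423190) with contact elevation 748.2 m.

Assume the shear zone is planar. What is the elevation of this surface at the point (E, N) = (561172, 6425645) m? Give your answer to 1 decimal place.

Two edge vectors: A→B = (-394, -2593, -221.9), A→C = (-3132, -2210, -2037.4).
Normal n = (A→B) × (A→C) = (4792579.2, -107744.8, -7250536).
So ∂z/∂E = −n_x/n_z = 0.660996539 and ∂z/∂N = −n_y/n_z = −0.014860253.
Intercept c from A: 2785.6 − 373026.79 + 95483.07 = −274758.12.
At (561172, 6425645): z = 370932.7 − 95486.7 − 274758.12 = 687.9 m.

687.9 m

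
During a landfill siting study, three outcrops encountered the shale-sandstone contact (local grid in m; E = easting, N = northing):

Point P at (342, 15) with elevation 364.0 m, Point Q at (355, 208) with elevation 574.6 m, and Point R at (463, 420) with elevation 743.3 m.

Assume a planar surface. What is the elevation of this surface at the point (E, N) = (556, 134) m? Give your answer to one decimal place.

Let the plane be z = a·E + b·N + c.
Point Q−Point P: 13a + 193b = 210.6;  Point R−Point P: 121a + 405b = 379.3.
Solving gives a = −0.66829, b = 1.13621.
Then c = 364 − a·342 − b·15 = 575.51.
At (556, 134): z = −371.6 + 152.3 + 575.51 = 356.2 m.

356.2 m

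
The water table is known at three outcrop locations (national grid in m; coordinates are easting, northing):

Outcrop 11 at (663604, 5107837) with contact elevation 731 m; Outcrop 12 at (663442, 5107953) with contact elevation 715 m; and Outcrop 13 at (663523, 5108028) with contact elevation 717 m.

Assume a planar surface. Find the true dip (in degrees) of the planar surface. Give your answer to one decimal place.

4.6°

Two edge vectors: Outcrop 11→Outcrop 12 = (-162, 116, -16), Outcrop 11→Outcrop 13 = (-81, 191, -14).
Normal n = (Outcrop 11→Outcrop 12) × (Outcrop 11→Outcrop 13) = (1432, -972, -21546).
So ∂z/∂easting = −n_x/n_z = 0.06646 and ∂z/∂northing = −n_y/n_z = −0.04511.
Gradient magnitude |∇z| = √(a² + b²) = √(0.00442 + 0.00204) = 0.08033.
True dip = arctan(0.08033) = 4.6°, dipping toward NW (azimuth ≈ 304°).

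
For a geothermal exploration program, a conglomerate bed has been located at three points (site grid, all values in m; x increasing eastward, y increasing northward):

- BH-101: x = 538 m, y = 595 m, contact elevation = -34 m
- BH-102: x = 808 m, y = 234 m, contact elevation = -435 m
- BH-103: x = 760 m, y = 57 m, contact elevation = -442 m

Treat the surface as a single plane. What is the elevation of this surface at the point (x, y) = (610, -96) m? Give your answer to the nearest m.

-334 m

Let the plane be z = a·x + b·y + c.
BH-102−BH-101: 270a − 361b = −401;  BH-103−BH-101: 222a − 538b = −408.
Solving gives a = −1.05117, b = 0.32461.
Then c = -34 − a·538 − b·595 = 338.39.
At (610, -96): z = −641.2 − 31.2 + 338.39 = -334.0 m.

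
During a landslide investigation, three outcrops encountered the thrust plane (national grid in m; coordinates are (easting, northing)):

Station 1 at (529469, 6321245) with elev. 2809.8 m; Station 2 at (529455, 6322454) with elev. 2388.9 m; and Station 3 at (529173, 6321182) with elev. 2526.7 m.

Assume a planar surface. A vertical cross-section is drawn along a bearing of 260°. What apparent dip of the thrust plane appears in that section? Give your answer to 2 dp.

Let the plane be z = a·E + b·N + c.
Station 2−Station 1: −14a + 1209b = −420.9;  Station 3−Station 1: −296a − 63b = −283.1.
Solving gives a = 1.02798, b = −0.33624.
Unit vector along 260° is (sin 260°, cos 260°) = (-0.9848, -0.1736).
Slope in that direction = a·(-0.9848) + b·(-0.1736) = −0.95398.
Apparent dip = arctan|0.95398| = 43.65° (true dip is 47.2°, so apparent ≤ true as expected).

43.65°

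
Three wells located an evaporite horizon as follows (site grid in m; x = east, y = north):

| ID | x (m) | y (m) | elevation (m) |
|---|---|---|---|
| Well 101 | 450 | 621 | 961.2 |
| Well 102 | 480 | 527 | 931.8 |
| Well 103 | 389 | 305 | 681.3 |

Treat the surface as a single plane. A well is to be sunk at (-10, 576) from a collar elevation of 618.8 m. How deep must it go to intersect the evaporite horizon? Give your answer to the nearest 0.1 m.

202.4 m

Let the plane be z = a·x + b·y + c.
Well 102−Well 101: 30a − 94b = −29.4;  Well 103−Well 101: −61a − 316b = −279.9.
Solving gives a = 1.11872, b = 0.66980.
Then c = 961.2 − a·450 − b·621 = 41.83.
At (-10, 576): z_contact = −11.19 + 385.81 + 41.83 = 416.45 m.
Depth below ground = 618.8 − 416.45 = 202.4 m.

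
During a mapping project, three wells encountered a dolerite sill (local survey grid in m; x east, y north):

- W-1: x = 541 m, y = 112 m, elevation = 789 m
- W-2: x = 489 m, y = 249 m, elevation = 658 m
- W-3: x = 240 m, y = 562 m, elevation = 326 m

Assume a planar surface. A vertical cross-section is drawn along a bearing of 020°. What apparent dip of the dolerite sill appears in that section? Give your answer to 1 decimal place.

35.9°

Two edge vectors: W-1→W-2 = (-52, 137, -131), W-1→W-3 = (-301, 450, -463).
Normal n = (W-1→W-2) × (W-1→W-3) = (-4481, 15355, 17837).
So ∂z/∂x = −n_x/n_z = 0.25122 and ∂z/∂y = −n_y/n_z = −0.86085.
Unit vector along 020° is (sin 20°, cos 20°) = (0.3420, 0.9397).
Slope in that direction = a·(0.3420) + b·(0.9397) = −0.72301.
Apparent dip = arctan|0.72301| = 35.9° (true dip is 41.9°, so apparent ≤ true as expected).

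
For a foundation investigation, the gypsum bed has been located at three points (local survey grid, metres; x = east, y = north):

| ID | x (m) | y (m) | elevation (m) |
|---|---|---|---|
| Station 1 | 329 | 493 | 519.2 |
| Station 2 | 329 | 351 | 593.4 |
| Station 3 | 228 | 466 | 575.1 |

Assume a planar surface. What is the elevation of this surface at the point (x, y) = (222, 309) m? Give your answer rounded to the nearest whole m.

Two edge vectors: Station 1→Station 2 = (0, -142, 74.2), Station 1→Station 3 = (-101, -27, 55.9).
Normal n = (Station 1→Station 2) × (Station 1→Station 3) = (-5934.4, -7494.2, -14342).
So ∂z/∂x = −n_x/n_z = −0.41378 and ∂z/∂y = −n_y/n_z = −0.52254.
Intercept c from Station 1: 519.2 + 136.13 + 257.61 = 912.94.
At (222, 309): z = −91.9 − 161.5 + 912.94 = 659.6 m.

660 m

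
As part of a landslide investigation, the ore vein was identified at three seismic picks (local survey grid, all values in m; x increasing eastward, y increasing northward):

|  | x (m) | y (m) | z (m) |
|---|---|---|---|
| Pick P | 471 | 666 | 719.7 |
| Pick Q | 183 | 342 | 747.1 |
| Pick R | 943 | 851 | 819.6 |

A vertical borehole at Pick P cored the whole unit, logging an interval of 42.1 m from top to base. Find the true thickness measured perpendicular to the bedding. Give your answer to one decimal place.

Two edge vectors: Pick P→Pick Q = (-288, -324, 27.4), Pick P→Pick R = (472, 185, 99.9).
Normal n = (Pick P→Pick Q) × (Pick P→Pick R) = (-37436.6, 41704, 99648).
So ∂z/∂x = −n_x/n_z = 0.37569 and ∂z/∂y = −n_y/n_z = −0.41851.
|∇z| = √(a²+b²) = 0.56240, so dip δ = arctan(0.56240) = 29.35°.
True thickness = vertical thickness × cos δ = 42.1 × cos 29.35° = 36.7 m.

36.7 m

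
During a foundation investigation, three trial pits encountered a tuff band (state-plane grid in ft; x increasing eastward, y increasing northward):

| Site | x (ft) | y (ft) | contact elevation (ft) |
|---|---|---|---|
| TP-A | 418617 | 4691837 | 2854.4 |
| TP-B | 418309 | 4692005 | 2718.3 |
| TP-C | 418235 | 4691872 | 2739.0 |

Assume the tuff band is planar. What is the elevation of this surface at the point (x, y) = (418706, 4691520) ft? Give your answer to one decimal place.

2976.4 ft

Let the plane be z = a·x + b·y + c.
TP-B−TP-A: −308a + 168b = −136.1;  TP-C−TP-A: −382a + 35b = −115.4.
Solving gives a = 0.273872575, b = −0.308019327.
Then c = 2854.4 − a·418617 − b·4691837 = 1333383.16.
At (418706, 4691520): z = 114672.1 − 1445078.8 + 1333383.16 = 2976.4 ft.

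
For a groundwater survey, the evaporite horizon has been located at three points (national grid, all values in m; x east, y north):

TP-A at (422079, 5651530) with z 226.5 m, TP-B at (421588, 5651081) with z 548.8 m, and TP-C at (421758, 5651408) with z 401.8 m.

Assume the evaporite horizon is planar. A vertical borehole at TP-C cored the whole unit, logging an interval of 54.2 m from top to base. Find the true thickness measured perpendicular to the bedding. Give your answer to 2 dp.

Two edge vectors: TP-A→TP-B = (-491, -449, 322.3), TP-A→TP-C = (-321, -122, 175.3).
Normal n = (TP-A→TP-B) × (TP-A→TP-C) = (-39389.1, -17386, -84227).
So ∂z/∂x = −n_x/n_z = −0.46765 and ∂z/∂y = −n_y/n_z = −0.20642.
|∇z| = √(a²+b²) = 0.51118, so dip δ = arctan(0.51118) = 27.08°.
True thickness = vertical thickness × cos δ = 54.2 × cos 27.08° = 48.26 m.

48.26 m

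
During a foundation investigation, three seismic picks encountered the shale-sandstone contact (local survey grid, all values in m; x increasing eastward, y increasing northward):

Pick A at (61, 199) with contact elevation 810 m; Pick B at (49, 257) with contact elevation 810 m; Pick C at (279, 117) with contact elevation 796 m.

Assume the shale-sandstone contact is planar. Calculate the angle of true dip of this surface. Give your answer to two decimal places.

4.07°

Let the plane be z = a·x + b·y + c.
Pick B−Pick A: −12a + 58b = 0;  Pick C−Pick A: 218a − 82b = −14.
Solving gives a = −0.06964, b = −0.01441.
Gradient magnitude |∇z| = √(a² + b²) = √(0.00485 + 0.00021) = 0.07111.
True dip = arctan(0.07111) = 4.07°, dipping toward ENE (azimuth ≈ 078°).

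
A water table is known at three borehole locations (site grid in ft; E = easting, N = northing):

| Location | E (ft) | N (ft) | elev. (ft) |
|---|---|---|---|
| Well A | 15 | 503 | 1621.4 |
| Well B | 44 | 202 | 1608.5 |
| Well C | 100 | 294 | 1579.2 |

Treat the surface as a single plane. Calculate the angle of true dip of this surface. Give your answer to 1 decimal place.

Let the plane be z = a·E + b·N + c.
Well B−Well A: 29a − 301b = −12.9;  Well C−Well A: 85a − 209b = −42.2.
Solving gives a = −0.51250, b = −0.00652.
Gradient magnitude |∇z| = √(a² + b²) = √(0.26266 + 0.00004) = 0.51254.
True dip = arctan(0.51254) = 27.1°, dipping toward E (azimuth ≈ 089°).

27.1°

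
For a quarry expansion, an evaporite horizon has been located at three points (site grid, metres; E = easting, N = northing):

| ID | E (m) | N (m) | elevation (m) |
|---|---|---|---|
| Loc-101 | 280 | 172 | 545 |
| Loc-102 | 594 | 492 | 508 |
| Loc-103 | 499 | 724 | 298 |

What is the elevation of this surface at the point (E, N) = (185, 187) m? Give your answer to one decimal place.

Let the plane be z = a·E + b·N + c.
Loc-102−Loc-101: 314a + 320b = −37;  Loc-103−Loc-101: 219a + 552b = −247.
Solving gives a = 0.56772, b = −0.67270.
Then c = 545 − a·280 − b·172 = 501.74.
At (185, 187): z = 105.0 − 125.8 + 501.74 = 481.0 m.

481.0 m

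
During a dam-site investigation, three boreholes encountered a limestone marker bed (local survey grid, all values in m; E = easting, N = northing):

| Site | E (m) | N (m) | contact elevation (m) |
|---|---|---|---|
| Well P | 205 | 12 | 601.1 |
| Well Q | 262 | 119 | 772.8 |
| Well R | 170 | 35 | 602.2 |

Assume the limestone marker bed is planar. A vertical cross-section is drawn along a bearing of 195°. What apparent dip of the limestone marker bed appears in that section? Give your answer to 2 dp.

53.60°

Let the plane be z = a·E + b·N + c.
Well Q−Well P: 57a + 107b = 171.7;  Well R−Well P: −35a + 23b = 1.1.
Solving gives a = 0.75779, b = 1.20099.
Unit vector along 195° is (sin 195°, cos 195°) = (-0.2588, -0.9659).
Slope in that direction = a·(-0.2588) + b·(-0.9659) = −1.35620.
Apparent dip = arctan|1.35620| = 53.60° (true dip is 54.8°, so apparent ≤ true as expected).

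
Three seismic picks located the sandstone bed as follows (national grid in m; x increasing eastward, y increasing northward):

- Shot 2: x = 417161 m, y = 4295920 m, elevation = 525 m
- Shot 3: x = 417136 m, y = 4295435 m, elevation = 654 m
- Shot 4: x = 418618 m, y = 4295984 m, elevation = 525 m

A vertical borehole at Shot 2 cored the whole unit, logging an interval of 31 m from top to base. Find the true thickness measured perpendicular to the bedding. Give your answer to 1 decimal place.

Two edge vectors: Shot 2→Shot 3 = (-25, -485, 129), Shot 2→Shot 4 = (1457, 64, 0).
Normal n = (Shot 2→Shot 3) × (Shot 2→Shot 4) = (-8256, 187953, 705045).
So ∂z/∂x = −n_x/n_z = 0.01171 and ∂z/∂y = −n_y/n_z = −0.26658.
|∇z| = √(a²+b²) = 0.26684, so dip δ = arctan(0.26684) = 14.94°.
True thickness = vertical thickness × cos δ = 31 × cos 14.94° = 30.0 m.

30.0 m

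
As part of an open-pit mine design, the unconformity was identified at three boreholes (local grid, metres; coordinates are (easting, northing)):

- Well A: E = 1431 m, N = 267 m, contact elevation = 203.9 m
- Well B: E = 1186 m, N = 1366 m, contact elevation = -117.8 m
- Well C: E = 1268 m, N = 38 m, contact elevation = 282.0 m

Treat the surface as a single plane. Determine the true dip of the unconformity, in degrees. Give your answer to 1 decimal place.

17.2°

Let the plane be z = a·E + b·N + c.
Well B−Well A: −245a + 1099b = −321.7;  Well C−Well A: −163a − 229b = 78.1.
Solving gives a = −0.05170, b = −0.30425.
Gradient magnitude |∇z| = √(a² + b²) = √(0.00267 + 0.09257) = 0.30861.
True dip = arctan(0.30861) = 17.2°, dipping toward N (azimuth ≈ 010°).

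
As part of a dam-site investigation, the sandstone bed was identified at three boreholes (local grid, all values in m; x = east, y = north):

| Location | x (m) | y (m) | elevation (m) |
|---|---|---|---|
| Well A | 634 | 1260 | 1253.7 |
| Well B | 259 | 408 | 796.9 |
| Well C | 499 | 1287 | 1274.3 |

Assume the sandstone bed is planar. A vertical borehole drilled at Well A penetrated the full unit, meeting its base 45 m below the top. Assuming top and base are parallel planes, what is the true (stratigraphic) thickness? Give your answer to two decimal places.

Two edge vectors: Well A→Well B = (-375, -852, -456.8), Well A→Well C = (-135, 27, 20.6).
Normal n = (Well A→Well B) × (Well A→Well C) = (-5217.6, 69393, -125145).
So ∂z/∂x = −n_x/n_z = −0.04169 and ∂z/∂y = −n_y/n_z = 0.55450.
|∇z| = √(a²+b²) = 0.55607, so dip δ = arctan(0.55607) = 29.08°.
True thickness = vertical thickness × cos δ = 45 × cos 29.08° = 39.33 m.

39.33 m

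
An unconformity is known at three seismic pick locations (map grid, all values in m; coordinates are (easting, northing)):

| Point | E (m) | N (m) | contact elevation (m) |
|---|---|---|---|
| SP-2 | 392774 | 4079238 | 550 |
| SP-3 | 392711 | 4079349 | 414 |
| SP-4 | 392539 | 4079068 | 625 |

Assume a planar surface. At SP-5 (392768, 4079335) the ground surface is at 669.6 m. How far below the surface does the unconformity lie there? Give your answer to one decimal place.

Two edge vectors: SP-2→SP-3 = (-63, 111, -136), SP-2→SP-4 = (-235, -170, 75).
Normal n = (SP-2→SP-3) × (SP-2→SP-4) = (-14795, 36685, 36795).
So ∂z/∂E = −n_x/n_z = 0.402092676 and ∂z/∂N = −n_y/n_z = −0.997010463.
Intercept c from SP-2: 550 − 157931.55 + 4067042.97 = 3909661.42.
At (392768, 4079335): z_contact = 157929.14 − 4067139.68 + 3909661.42 = 450.88 m.
Depth below ground = 669.6 − 450.88 = 218.7 m.

218.7 m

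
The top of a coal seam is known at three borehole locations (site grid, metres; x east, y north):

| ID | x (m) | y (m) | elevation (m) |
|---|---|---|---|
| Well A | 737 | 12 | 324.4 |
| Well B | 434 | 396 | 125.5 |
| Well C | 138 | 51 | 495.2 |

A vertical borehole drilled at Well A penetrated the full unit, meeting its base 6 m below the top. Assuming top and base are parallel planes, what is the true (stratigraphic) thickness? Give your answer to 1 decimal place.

Two edge vectors: Well A→Well B = (-303, 384, -198.9), Well A→Well C = (-599, 39, 170.8).
Normal n = (Well A→Well B) × (Well A→Well C) = (73344.3, 170893.5, 218199).
So ∂z/∂x = −n_x/n_z = −0.33613 and ∂z/∂y = −n_y/n_z = −0.78320.
|∇z| = √(a²+b²) = 0.85228, so dip δ = arctan(0.85228) = 40.44°.
True thickness = vertical thickness × cos δ = 6 × cos 40.44° = 4.6 m.

4.6 m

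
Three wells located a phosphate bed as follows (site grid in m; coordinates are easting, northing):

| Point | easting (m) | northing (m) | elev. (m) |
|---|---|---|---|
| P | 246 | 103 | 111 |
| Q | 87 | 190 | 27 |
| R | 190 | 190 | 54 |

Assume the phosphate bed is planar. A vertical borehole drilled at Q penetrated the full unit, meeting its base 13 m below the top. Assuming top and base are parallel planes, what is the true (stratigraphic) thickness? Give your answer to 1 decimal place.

11.4 m

Let the plane be z = a·easting + b·northing + c.
Q−P: −159a + 87b = −84;  R−P: −56a + 87b = −57.
Solving gives a = 0.26214, b = −0.48644.
|∇z| = √(a²+b²) = 0.55258, so dip δ = arctan(0.55258) = 28.92°.
True thickness = vertical thickness × cos δ = 13 × cos 28.92° = 11.4 m.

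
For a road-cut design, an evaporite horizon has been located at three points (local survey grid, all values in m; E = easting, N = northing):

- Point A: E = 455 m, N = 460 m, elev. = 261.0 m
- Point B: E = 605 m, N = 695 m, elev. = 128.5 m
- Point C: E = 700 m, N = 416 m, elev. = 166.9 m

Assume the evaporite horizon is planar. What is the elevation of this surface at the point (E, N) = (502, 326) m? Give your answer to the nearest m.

279 m

Let the plane be z = a·E + b·N + c.
Point B−Point A: 150a + 235b = −132.5;  Point C−Point A: 245a − 44b = −94.1.
Solving gives a = −0.43543, b = −0.28590.
Then c = 261 − a·455 − b·460 = 590.63.
At (502, 326): z = −218.6 − 93.2 + 590.63 = 278.8 m.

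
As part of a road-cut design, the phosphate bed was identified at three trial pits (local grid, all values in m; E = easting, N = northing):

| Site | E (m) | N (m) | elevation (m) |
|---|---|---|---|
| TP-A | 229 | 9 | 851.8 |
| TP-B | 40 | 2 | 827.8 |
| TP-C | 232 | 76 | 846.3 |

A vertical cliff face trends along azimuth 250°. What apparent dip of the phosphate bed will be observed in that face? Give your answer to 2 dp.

5.27°

Let the plane be z = a·E + b·N + c.
TP-B−TP-A: −189a − 7b = −24;  TP-C−TP-A: 3a + 67b = −5.5.
Solving gives a = 0.13024, b = −0.08792.
Unit vector along 250° is (sin 250°, cos 250°) = (-0.9397, -0.3420).
Slope in that direction = a·(-0.9397) + b·(-0.3420) = −0.09232.
Apparent dip = arctan|0.09232| = 5.27° (true dip is 8.9°, so apparent ≤ true as expected).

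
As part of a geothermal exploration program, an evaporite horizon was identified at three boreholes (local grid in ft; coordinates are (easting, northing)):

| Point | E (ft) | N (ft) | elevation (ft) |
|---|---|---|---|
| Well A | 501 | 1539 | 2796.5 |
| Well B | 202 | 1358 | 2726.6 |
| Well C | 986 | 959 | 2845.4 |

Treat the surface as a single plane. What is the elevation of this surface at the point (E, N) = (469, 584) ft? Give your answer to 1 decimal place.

Two edge vectors: Well A→Well B = (-299, -181, -69.9), Well A→Well C = (485, -580, 48.9).
Normal n = (Well A→Well B) × (Well A→Well C) = (-49392.9, -19280.4, 261205).
So ∂z/∂E = −n_x/n_z = 0.189096 and ∂z/∂N = −n_y/n_z = 0.073813.
Intercept c from Well A: 2796.5 − 94.74 − 113.60 = 2588.16.
At (469, 584): z = 88.7 + 43.1 + 2588.16 = 2720.0 ft.

2720.0 ft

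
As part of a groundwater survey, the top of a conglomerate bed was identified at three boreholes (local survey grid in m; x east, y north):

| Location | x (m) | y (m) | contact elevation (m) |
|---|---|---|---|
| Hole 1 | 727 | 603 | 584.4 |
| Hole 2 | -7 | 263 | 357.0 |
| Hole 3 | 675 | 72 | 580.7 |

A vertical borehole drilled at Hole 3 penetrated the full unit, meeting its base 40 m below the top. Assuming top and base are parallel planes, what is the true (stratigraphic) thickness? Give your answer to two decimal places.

38.07 m

Two edge vectors: Hole 1→Hole 2 = (-734, -340, -227.4), Hole 1→Hole 3 = (-52, -531, -3.7).
Normal n = (Hole 1→Hole 2) × (Hole 1→Hole 3) = (-119491.4, 9109, 372074).
So ∂z/∂x = −n_x/n_z = 0.32115 and ∂z/∂y = −n_y/n_z = −0.02448.
|∇z| = √(a²+b²) = 0.32208, so dip δ = arctan(0.32208) = 17.85°.
True thickness = vertical thickness × cos δ = 40 × cos 17.85° = 38.07 m.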